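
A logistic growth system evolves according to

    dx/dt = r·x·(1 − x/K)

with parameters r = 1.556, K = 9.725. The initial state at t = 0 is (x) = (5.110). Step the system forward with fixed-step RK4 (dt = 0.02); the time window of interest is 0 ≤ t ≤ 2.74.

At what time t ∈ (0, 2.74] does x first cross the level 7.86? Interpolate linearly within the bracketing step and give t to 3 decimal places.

t = 0.859

t=0.000: state=(5.110)
step 1 (dt=0.02): k1=(3.773), k2=(3.770), k3=(3.770), k4=(3.766); state += dt/6·(k1+2k2+2k3+k4)
t=0.020: state=(5.185)
t=0.040: state=(5.261)
t=0.060: state=(5.336)
continuing one RK4 step at a time; state shown every 5 steps (Δt=0.1):
t=0.100: state=(5.485)
t=0.200: state=(5.853)
t=0.300: state=(6.209)
t=0.400: state=(6.550)
t=0.500: state=(6.874)
t=0.600: state=(7.177)
t=0.700: state=(7.458)
t=0.800: state=(7.718)
t=0.840: state=(7.815)
next step: t=0.860: state=(7.862) — x has crossed 7.86
linear interpolation between t=0.840 (7.81498) and t=0.860 (7.86229) → t≈0.859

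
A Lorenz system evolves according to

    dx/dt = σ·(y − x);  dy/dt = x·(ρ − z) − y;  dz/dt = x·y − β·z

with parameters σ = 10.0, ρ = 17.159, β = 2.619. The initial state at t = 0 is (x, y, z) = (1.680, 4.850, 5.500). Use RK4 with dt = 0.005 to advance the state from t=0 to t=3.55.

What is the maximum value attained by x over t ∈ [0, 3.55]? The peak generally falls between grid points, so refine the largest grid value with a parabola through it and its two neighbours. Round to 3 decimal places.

t=0.000: state=(1.680, 4.850, 5.500)
step 1 (dt=0.005): k1=(31.700, 14.737, -6.257), k2=(31.276, 15.652, -5.766), k3=(31.309, 15.635, -5.771), k4=(30.916, 16.537, -5.278); state += dt/6·(k1+2k2+2k3+k4)
t=0.005: state=(1.836, 4.928, 5.471)
t=0.010: state=(1.989, 5.015, 5.447)
t=0.015: state=(2.139, 5.111, 5.428)
continuing one RK4 step at a time; state shown every 40 steps (Δt=0.2):
t=0.200: state=(8.469, 12.679, 10.790)
t=0.400: state=(9.480, 4.767, 24.487)
t=0.600: state=(1.850, 0.216, 15.648)
t=0.800: state=(0.889, 1.071, 9.363)
t=1.000: state=(2.144, 3.362, 6.037)
t=1.200: state=(6.943, 10.714, 8.627)
t=1.400: state=(10.850, 7.985, 24.078)
t=1.600: state=(2.840, 0.432, 17.286)
t=1.800: state=(1.151, 1.250, 10.408)
t=2.000: state=(2.419, 3.695, 6.806)
t=2.200: state=(7.262, 10.894, 9.674)
t=2.400: state=(10.359, 7.379, 23.674)
t=2.600: state=(2.968, 0.836, 16.929)
t=2.800: state=(1.625, 1.899, 10.383)
t=3.000: state=(3.535, 5.330, 7.529)
t=3.200: state=(9.170, 12.274, 14.091)
t=3.400: state=(8.061, 4.091, 22.504)
t=3.550: state=(3.230, 1.366, 16.638)
largest grid value and its neighbours: x(0.310)=11.72239, x(0.315)=11.73289, x(0.320)=11.72624
parabola through these three points peaks at t≈0.316 with x≈11.73300

max x = 11.733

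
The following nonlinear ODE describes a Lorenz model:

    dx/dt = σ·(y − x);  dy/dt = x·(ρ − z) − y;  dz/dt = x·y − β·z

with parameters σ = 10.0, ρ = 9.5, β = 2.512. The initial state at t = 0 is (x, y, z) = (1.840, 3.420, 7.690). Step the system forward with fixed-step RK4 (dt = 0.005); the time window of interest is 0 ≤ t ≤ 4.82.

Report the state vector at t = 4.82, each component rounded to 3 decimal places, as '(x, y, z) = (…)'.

(x, y, z) = (4.705, 4.726, 8.519)

t=0.000: state=(1.840, 3.420, 7.690)
step 1 (dt=0.005): k1=(15.800, -0.090, -13.024), k2=(15.403, 0.043, -12.808), k3=(15.416, 0.040, -12.812), k4=(15.031, 0.173, -12.600); state += dt/6·(k1+2k2+2k3+k4)
t=0.005: state=(1.917, 3.420, 7.626)
t=0.010: state=(1.990, 3.422, 7.564)
t=0.015: state=(2.060, 3.425, 7.504)
continuing one RK4 step at a time; state shown every 40 steps (Δt=0.2):
t=0.200: state=(3.572, 4.226, 6.381)
t=0.400: state=(4.963, 5.636, 7.293)
t=0.600: state=(5.708, 5.656, 9.449)
t=0.800: state=(4.873, 4.266, 9.861)
t=1.000: state=(3.929, 3.674, 8.572)
t=1.200: state=(3.894, 4.087, 7.500)
t=1.400: state=(4.536, 4.928, 7.548)
t=1.600: state=(5.158, 5.312, 8.599)
t=1.800: state=(5.021, 4.764, 9.311)
t=2.000: state=(4.432, 4.179, 8.894)
t=2.200: state=(4.184, 4.196, 8.149)
t=2.400: state=(4.428, 4.629, 7.906)
t=2.600: state=(4.826, 4.979, 8.331)
t=2.800: state=(4.916, 4.848, 8.862)
t=3.000: state=(4.644, 4.481, 8.857)
t=3.200: state=(4.406, 4.352, 8.456)
t=3.400: state=(4.447, 4.531, 8.185)
t=3.600: state=(4.663, 4.770, 8.301)
t=3.800: state=(4.790, 4.797, 8.613)
t=4.000: state=(4.700, 4.617, 8.731)
t=4.200: state=(4.540, 4.481, 8.566)
t=4.400: state=(4.502, 4.524, 8.364)
t=4.600: state=(4.600, 4.662, 8.349)
t=4.800: state=(4.700, 4.727, 8.502)
t=4.820: state=(4.705, 4.726, 8.519)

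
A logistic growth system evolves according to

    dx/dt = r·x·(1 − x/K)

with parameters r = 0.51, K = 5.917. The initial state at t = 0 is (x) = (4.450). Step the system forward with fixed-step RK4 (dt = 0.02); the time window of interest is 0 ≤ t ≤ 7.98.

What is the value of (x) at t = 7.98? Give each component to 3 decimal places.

(x) = (5.884)

t=0.000: state=(4.450)
step 1 (dt=0.02): k1=(0.563), k2=(0.561), k3=(0.561), k4=(0.560); state += dt/6·(k1+2k2+2k3+k4)
t=0.020: state=(4.461)
t=0.040: state=(4.472)
t=0.060: state=(4.483)
continuing one RK4 step at a time; state shown every 25 steps (Δt=0.5):
t=0.500: state=(4.713)
t=1.000: state=(4.939)
t=1.500: state=(5.130)
t=2.000: state=(5.288)
t=2.500: state=(5.418)
t=3.000: state=(5.523)
t=3.500: state=(5.607)
t=4.000: state=(5.674)
t=4.500: state=(5.727)
t=5.000: state=(5.769)
t=5.500: state=(5.801)
t=6.000: state=(5.827)
t=6.500: state=(5.847)
t=7.000: state=(5.863)
t=7.500: state=(5.875)
t=7.980: state=(5.884)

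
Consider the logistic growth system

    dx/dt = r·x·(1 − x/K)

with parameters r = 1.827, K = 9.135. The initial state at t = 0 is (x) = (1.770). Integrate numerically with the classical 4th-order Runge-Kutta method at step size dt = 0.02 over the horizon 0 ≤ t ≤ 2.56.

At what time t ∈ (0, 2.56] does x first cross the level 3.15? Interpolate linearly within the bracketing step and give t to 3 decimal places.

t=0.000: state=(1.770)
step 1 (dt=0.02): k1=(2.607), k2=(2.636), k3=(2.637), k4=(2.666); state += dt/6·(k1+2k2+2k3+k4)
t=0.020: state=(1.823)
t=0.040: state=(1.877)
t=0.060: state=(1.932)
continuing one RK4 step at a time; state shown every 5 steps (Δt=0.1):
t=0.100: state=(2.045)
t=0.200: state=(2.350)
t=0.300: state=(2.683)
t=0.400: state=(3.041)
t=0.420: state=(3.116)
next step: t=0.440: state=(3.191) — x has crossed 3.15
linear interpolation between t=0.420 (3.11590) and t=0.440 (3.19135) → t≈0.429

t = 0.429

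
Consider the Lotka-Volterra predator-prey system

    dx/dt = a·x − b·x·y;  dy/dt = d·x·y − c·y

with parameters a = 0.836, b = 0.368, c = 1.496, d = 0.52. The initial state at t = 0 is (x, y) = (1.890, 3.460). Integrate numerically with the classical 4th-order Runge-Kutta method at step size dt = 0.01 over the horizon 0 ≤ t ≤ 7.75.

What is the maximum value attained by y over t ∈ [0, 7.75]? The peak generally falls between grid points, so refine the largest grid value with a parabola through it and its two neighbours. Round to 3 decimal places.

max y = 4.230

t=0.000: state=(1.890, 3.460)
step 1 (dt=0.01): k1=(-0.826, -1.776), k2=(-0.818, -1.779), k3=(-0.818, -1.778), k4=(-0.811, -1.781); state += dt/6·(k1+2k2+2k3+k4)
t=0.010: state=(1.882, 3.442)
t=0.020: state=(1.874, 3.424)
t=0.030: state=(1.866, 3.406)
continuing one RK4 step at a time; state shown every 50 steps (Δt=0.5):
t=0.500: state=(1.649, 2.577)
t=1.000: state=(1.670, 1.869)
t=1.500: state=(1.885, 1.399)
t=2.000: state=(2.274, 1.133)
t=2.500: state=(2.837, 1.038)
t=3.000: state=(3.543, 1.123)
t=3.500: state=(4.260, 1.470)
t=4.000: state=(4.635, 2.241)
t=4.500: state=(4.197, 3.411)
t=5.000: state=(3.120, 4.200)
t=5.500: state=(2.209, 3.936)
t=6.000: state=(1.752, 3.090)
t=6.500: state=(1.632, 2.258)
t=7.000: state=(1.737, 1.649)
t=7.500: state=(2.023, 1.268)
t=7.750: state=(2.232, 1.149)
largest grid value and its neighbours: y(5.100)=4.22935, y(5.110)=4.22972, y(5.120)=4.22964
parabola through these three points peaks at t≈5.113 with y≈4.22974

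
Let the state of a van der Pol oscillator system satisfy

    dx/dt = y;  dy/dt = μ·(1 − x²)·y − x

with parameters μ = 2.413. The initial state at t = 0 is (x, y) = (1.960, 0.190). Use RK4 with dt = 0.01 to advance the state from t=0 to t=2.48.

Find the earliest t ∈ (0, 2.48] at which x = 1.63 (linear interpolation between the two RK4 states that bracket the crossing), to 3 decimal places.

t=0.000: state=(1.960, 0.190)
step 1 (dt=0.01): k1=(0.190, -3.263), k2=(0.174, -3.153), k3=(0.174, -3.157), k4=(0.158, -3.051); state += dt/6·(k1+2k2+2k3+k4)
t=0.010: state=(1.962, 0.158)
t=0.020: state=(1.963, 0.129)
t=0.030: state=(1.964, 0.101)
continuing one RK4 step at a time; state shown every 10 steps (Δt=0.1):
t=0.100: state=(1.966, -0.047)
t=0.200: state=(1.955, -0.165)
t=0.300: state=(1.935, -0.226)
t=0.400: state=(1.910, -0.260)
t=0.500: state=(1.883, -0.280)
t=0.600: state=(1.854, -0.294)
t=0.700: state=(1.824, -0.305)
t=0.800: state=(1.793, -0.316)
t=0.900: state=(1.761, -0.326)
t=1.000: state=(1.728, -0.337)
t=1.100: state=(1.694, -0.349)
t=1.200: state=(1.658, -0.361)
t=1.270: state=(1.633, -0.371)
next step: t=1.280: state=(1.629, -0.372) — x has crossed 1.63
linear interpolation between t=1.270 (1.63266) and t=1.280 (1.62895) → t≈1.277

t = 1.277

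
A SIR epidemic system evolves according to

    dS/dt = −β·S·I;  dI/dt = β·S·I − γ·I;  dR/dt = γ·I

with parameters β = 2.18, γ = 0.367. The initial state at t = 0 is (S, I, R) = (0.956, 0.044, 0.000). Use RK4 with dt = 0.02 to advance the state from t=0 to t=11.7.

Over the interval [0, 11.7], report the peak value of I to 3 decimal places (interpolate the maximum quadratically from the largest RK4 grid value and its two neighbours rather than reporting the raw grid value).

t=0.000: state=(0.956, 0.044, 0.000)
step 1 (dt=0.02): k1=(-0.092, 0.076, 0.016), k2=(-0.093, 0.077, 0.016), k3=(-0.093, 0.077, 0.016), k4=(-0.095, 0.078, 0.017); state += dt/6·(k1+2k2+2k3+k4)
t=0.020: state=(0.954, 0.046, 0.000)
t=0.040: state=(0.952, 0.047, 0.001)
t=0.060: state=(0.950, 0.049, 0.001)
continuing one RK4 step at a time; state shown every 25 steps (Δt=0.5):
t=0.500: state=(0.887, 0.100, 0.013)
t=1.000: state=(0.754, 0.206, 0.040)
t=1.500: state=(0.558, 0.352, 0.091)
t=2.000: state=(0.353, 0.479, 0.168)
t=2.500: state=(0.201, 0.536, 0.262)
t=3.000: state=(0.112, 0.527, 0.361)
t=3.500: state=(0.065, 0.482, 0.454)
t=4.000: state=(0.039, 0.424, 0.537)
t=4.500: state=(0.026, 0.365, 0.609)
t=5.000: state=(0.018, 0.311, 0.671)
t=5.500: state=(0.013, 0.263, 0.724)
t=6.000: state=(0.010, 0.222, 0.768)
t=6.500: state=(0.008, 0.187, 0.805)
t=7.000: state=(0.007, 0.156, 0.837)
t=7.500: state=(0.006, 0.131, 0.863)
t=8.000: state=(0.005, 0.110, 0.885)
t=8.500: state=(0.004, 0.092, 0.904)
t=9.000: state=(0.004, 0.077, 0.919)
t=9.500: state=(0.004, 0.064, 0.932)
t=10.000: state=(0.004, 0.054, 0.943)
t=10.500: state=(0.003, 0.045, 0.952)
t=11.000: state=(0.003, 0.037, 0.959)
t=11.500: state=(0.003, 0.031, 0.966)
t=11.700: state=(0.003, 0.029, 0.968)
largest grid value and its neighbours: I(2.640)=0.53926, I(2.660)=0.53927, I(2.680)=0.53919
parabola through these three points peaks at t≈2.652 with I≈0.53928

max I = 0.539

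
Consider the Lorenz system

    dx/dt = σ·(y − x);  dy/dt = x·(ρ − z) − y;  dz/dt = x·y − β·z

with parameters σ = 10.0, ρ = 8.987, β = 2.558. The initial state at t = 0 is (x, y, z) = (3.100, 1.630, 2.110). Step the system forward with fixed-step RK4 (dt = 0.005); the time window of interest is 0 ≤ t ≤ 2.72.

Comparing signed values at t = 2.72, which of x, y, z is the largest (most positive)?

largest component: z

t=0.000: state=(3.100, 1.630, 2.110)
step 1 (dt=0.005): k1=(-14.700, 19.689, -0.344), k2=(-13.840, 19.389, -0.251), k3=(-13.869, 19.404, -0.251), k4=(-13.036, 19.119, -0.160); state += dt/6·(k1+2k2+2k3+k4)
t=0.005: state=(3.031, 1.727, 2.109)
t=0.010: state=(2.969, 1.821, 2.108)
t=0.015: state=(2.916, 1.913, 2.109)
continuing one RK4 step at a time; state shown every 20 steps (Δt=0.1):
t=0.100: state=(2.800, 3.290, 2.252)
t=0.200: state=(3.704, 4.936, 2.925)
t=0.300: state=(5.132, 6.680, 4.568)
t=0.400: state=(6.568, 7.734, 7.377)
t=0.500: state=(7.140, 7.006, 10.339)
t=0.600: state=(6.314, 4.929, 11.604)
t=0.700: state=(4.751, 3.193, 10.925)
t=0.800: state=(3.435, 2.412, 9.429)
t=0.900: state=(2.714, 2.272, 7.913)
t=1.000: state=(2.497, 2.479, 6.660)
t=1.100: state=(2.638, 2.925, 5.762)
t=1.200: state=(3.054, 3.593, 5.278)
t=1.300: state=(3.703, 4.451, 5.290)
t=1.400: state=(4.517, 5.369, 5.895)
t=1.500: state=(5.326, 6.040, 7.083)
t=1.600: state=(5.833, 6.084, 8.527)
t=1.700: state=(5.779, 5.427, 9.593)
t=1.800: state=(5.211, 4.491, 9.834)
t=1.900: state=(4.469, 3.763, 9.356)
t=2.000: state=(3.875, 3.414, 8.542)
t=2.100: state=(3.561, 3.394, 7.713)
t=2.200: state=(3.527, 3.616, 7.058)
t=2.300: state=(3.721, 4.010, 6.679)
t=2.400: state=(4.082, 4.502, 6.639)
t=2.500: state=(4.528, 4.981, 6.953)
t=2.600: state=(4.943, 5.295, 7.550)
t=2.700: state=(5.189, 5.313, 8.241)
t=2.720: state=(5.208, 5.278, 8.367)
compare at T: x=5.208, y=5.278, z=8.367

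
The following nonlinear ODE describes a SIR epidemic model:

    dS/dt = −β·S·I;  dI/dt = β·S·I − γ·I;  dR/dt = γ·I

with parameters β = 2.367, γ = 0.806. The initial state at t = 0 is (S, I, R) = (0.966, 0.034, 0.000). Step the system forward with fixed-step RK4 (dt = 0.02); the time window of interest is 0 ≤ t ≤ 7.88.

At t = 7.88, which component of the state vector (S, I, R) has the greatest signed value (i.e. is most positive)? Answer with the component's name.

t=0.000: state=(0.966, 0.034, 0.000)
step 1 (dt=0.02): k1=(-0.078, 0.050, 0.027), k2=(-0.079, 0.051, 0.028), k3=(-0.079, 0.051, 0.028), k4=(-0.080, 0.052, 0.028); state += dt/6·(k1+2k2+2k3+k4)
t=0.020: state=(0.964, 0.035, 0.001)
t=0.040: state=(0.963, 0.036, 0.001)
t=0.060: state=(0.961, 0.037, 0.002)
continuing one RK4 step at a time; state shown every 25 steps (Δt=0.5):
t=0.500: state=(0.911, 0.069, 0.020)
t=1.000: state=(0.812, 0.129, 0.059)
t=1.500: state=(0.666, 0.207, 0.127)
t=2.000: state=(0.499, 0.276, 0.225)
t=2.500: state=(0.352, 0.304, 0.344)
t=3.000: state=(0.247, 0.289, 0.464)
t=3.500: state=(0.180, 0.248, 0.573)
t=4.000: state=(0.138, 0.199, 0.663)
t=4.500: state=(0.112, 0.154, 0.734)
t=5.000: state=(0.095, 0.116, 0.788)
t=5.500: state=(0.085, 0.087, 0.829)
t=6.000: state=(0.078, 0.064, 0.859)
t=6.500: state=(0.073, 0.046, 0.881)
t=7.000: state=(0.069, 0.034, 0.897)
t=7.500: state=(0.067, 0.024, 0.908)
t=7.880: state=(0.066, 0.019, 0.915)
compare at T: S=0.066, I=0.019, R=0.915

largest component: R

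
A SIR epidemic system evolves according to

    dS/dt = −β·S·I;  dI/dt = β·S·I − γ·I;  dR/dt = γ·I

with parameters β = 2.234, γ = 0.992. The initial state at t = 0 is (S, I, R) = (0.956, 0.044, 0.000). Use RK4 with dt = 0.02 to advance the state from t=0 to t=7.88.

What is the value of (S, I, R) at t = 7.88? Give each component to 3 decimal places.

t=0.000: state=(0.956, 0.044, 0.000)
step 1 (dt=0.02): k1=(-0.094, 0.050, 0.044), k2=(-0.095, 0.051, 0.044), k3=(-0.095, 0.051, 0.044), k4=(-0.096, 0.051, 0.045); state += dt/6·(k1+2k2+2k3+k4)
t=0.020: state=(0.954, 0.045, 0.001)
t=0.040: state=(0.952, 0.046, 0.002)
t=0.060: state=(0.950, 0.047, 0.003)
continuing one RK4 step at a time; state shown every 25 steps (Δt=0.5):
t=0.500: state=(0.895, 0.076, 0.029)
t=1.000: state=(0.804, 0.119, 0.077)
t=1.500: state=(0.685, 0.167, 0.148)
t=2.000: state=(0.556, 0.203, 0.241)
t=2.500: state=(0.439, 0.215, 0.346)
t=3.000: state=(0.347, 0.203, 0.450)
t=3.500: state=(0.281, 0.175, 0.544)
t=4.000: state=(0.235, 0.142, 0.623)
t=4.500: state=(0.204, 0.110, 0.686)
t=5.000: state=(0.183, 0.083, 0.733)
t=5.500: state=(0.169, 0.062, 0.769)
t=6.000: state=(0.159, 0.045, 0.795)
t=6.500: state=(0.153, 0.033, 0.815)
t=7.000: state=(0.148, 0.024, 0.828)
t=7.500: state=(0.145, 0.017, 0.838)
t=7.880: state=(0.143, 0.013, 0.844)

(S, I, R) = (0.143, 0.013, 0.844)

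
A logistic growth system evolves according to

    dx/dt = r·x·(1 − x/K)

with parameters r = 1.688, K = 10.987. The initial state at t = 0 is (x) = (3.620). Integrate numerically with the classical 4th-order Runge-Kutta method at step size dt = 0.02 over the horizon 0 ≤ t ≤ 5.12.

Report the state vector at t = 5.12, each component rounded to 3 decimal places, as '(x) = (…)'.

(x) = (10.983)

t=0.000: state=(3.620)
step 1 (dt=0.02): k1=(4.097), k2=(4.121), k3=(4.121), k4=(4.144); state += dt/6·(k1+2k2+2k3+k4)
t=0.020: state=(3.702)
t=0.040: state=(3.786)
t=0.060: state=(3.870)
continuing one RK4 step at a time; state shown every 10 steps (Δt=0.2):
t=0.200: state=(4.481)
t=0.400: state=(5.396)
t=0.600: state=(6.317)
t=0.800: state=(7.193)
t=1.000: state=(7.983)
t=1.200: state=(8.662)
t=1.400: state=(9.221)
t=1.600: state=(9.666)
t=1.800: state=(10.011)
t=2.000: state=(10.272)
t=2.200: state=(10.467)
t=2.400: state=(10.611)
t=2.600: state=(10.716)
t=2.800: state=(10.792)
t=3.000: state=(10.847)
t=3.200: state=(10.887)
t=3.400: state=(10.916)
t=3.600: state=(10.936)
t=3.800: state=(10.951)
t=4.000: state=(10.961)
t=4.200: state=(10.968)
t=4.400: state=(10.974)
t=4.600: state=(10.978)
t=4.800: state=(10.980)
t=5.000: state=(10.982)
t=5.120: state=(10.983)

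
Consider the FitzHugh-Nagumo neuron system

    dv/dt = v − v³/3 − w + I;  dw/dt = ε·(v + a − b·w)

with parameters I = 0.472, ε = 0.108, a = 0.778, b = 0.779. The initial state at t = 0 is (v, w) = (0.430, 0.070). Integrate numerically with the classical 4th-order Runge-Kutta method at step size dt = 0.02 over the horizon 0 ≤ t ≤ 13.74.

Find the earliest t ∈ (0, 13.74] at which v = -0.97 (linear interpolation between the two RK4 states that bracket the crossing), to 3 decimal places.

t=0.000: state=(0.430, 0.070)
step 1 (dt=0.02): k1=(0.805, 0.125), k2=(0.811, 0.125), k3=(0.811, 0.125), k4=(0.816, 0.126); state += dt/6·(k1+2k2+2k3+k4)
t=0.020: state=(0.446, 0.073)
t=0.040: state=(0.463, 0.075)
t=0.060: state=(0.479, 0.078)
continuing one RK4 step at a time; state shown every 25 steps (Δt=0.5):
t=0.500: state=(0.887, 0.143)
t=1.000: state=(1.345, 0.238)
t=1.500: state=(1.618, 0.348)
t=2.000: state=(1.706, 0.464)
t=2.500: state=(1.704, 0.576)
t=3.000: state=(1.668, 0.683)
t=3.500: state=(1.619, 0.783)
t=4.000: state=(1.564, 0.876)
t=4.500: state=(1.505, 0.962)
t=5.000: state=(1.443, 1.041)
t=5.500: state=(1.377, 1.114)
t=6.000: state=(1.307, 1.180)
t=6.500: state=(1.231, 1.240)
t=7.000: state=(1.147, 1.293)
t=7.500: state=(1.053, 1.339)
t=8.000: state=(0.942, 1.378)
t=8.500: state=(0.806, 1.409)
t=9.000: state=(0.630, 1.430)
t=9.500: state=(0.381, 1.439)
t=10.000: state=(-0.002, 1.432)
t=10.500: state=(-0.609, 1.399)
t=10.720: state=(-0.945, 1.373)
next step: t=10.740: state=(-0.976, 1.370) — v has crossed -0.97
linear interpolation between t=10.720 (-0.94499) and t=10.740 (-0.97629) → t≈10.736

t = 10.736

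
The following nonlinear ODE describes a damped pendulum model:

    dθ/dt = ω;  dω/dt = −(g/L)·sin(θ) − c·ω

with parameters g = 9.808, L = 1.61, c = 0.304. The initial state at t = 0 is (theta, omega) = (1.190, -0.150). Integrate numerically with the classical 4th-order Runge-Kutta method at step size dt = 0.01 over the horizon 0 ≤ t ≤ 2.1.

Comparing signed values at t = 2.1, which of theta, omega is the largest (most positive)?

largest component: omega

t=0.000: state=(1.190, -0.150)
step 1 (dt=0.01): k1=(-0.150, -5.610), k2=(-0.178, -5.600), k3=(-0.178, -5.599), k4=(-0.206, -5.589); state += dt/6·(k1+2k2+2k3+k4)
t=0.010: state=(1.188, -0.206)
t=0.020: state=(1.186, -0.262)
t=0.030: state=(1.183, -0.317)
continuing one RK4 step at a time; state shown every 10 steps (Δt=0.1):
t=0.100: state=(1.147, -0.699)
t=0.200: state=(1.051, -1.213)
t=0.300: state=(0.906, -1.676)
t=0.400: state=(0.719, -2.062)
t=0.500: state=(0.498, -2.343)
t=0.600: state=(0.255, -2.493)
t=0.700: state=(0.004, -2.495)
t=0.800: state=(-0.239, -2.349)
t=0.900: state=(-0.461, -2.071)
t=1.000: state=(-0.650, -1.691)
t=1.100: state=(-0.797, -1.242)
t=1.200: state=(-0.897, -0.753)
t=1.300: state=(-0.948, -0.251)
t=1.400: state=(-0.948, 0.245)
t=1.500: state=(-0.899, 0.718)
t=1.600: state=(-0.806, 1.149)
t=1.700: state=(-0.672, 1.520)
t=1.800: state=(-0.504, 1.808)
t=1.900: state=(-0.313, 1.992)
t=2.000: state=(-0.110, 2.059)
t=2.100: state=(0.094, 2.001)
compare at T: theta=0.094, omega=2.001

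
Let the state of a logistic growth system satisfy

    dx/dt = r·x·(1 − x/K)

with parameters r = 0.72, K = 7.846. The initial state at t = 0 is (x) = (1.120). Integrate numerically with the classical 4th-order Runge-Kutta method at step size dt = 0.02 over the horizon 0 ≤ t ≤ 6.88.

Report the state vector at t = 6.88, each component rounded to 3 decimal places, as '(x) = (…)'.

t=0.000: state=(1.120)
step 1 (dt=0.02): k1=(0.691), k2=(0.695), k3=(0.695), k4=(0.698); state += dt/6·(k1+2k2+2k3+k4)
t=0.020: state=(1.134)
t=0.040: state=(1.148)
t=0.060: state=(1.162)
continuing one RK4 step at a time; state shown every 25 steps (Δt=0.5):
t=0.500: state=(1.512)
t=1.000: state=(2.000)
t=1.500: state=(2.581)
t=2.000: state=(3.238)
t=2.500: state=(3.937)
t=3.000: state=(4.636)
t=3.500: state=(5.290)
t=4.000: state=(5.868)
t=4.500: state=(6.352)
t=5.000: state=(6.740)
t=5.500: state=(7.040)
t=6.000: state=(7.266)
t=6.500: state=(7.432)
t=6.880: state=(7.527)

(x) = (7.527)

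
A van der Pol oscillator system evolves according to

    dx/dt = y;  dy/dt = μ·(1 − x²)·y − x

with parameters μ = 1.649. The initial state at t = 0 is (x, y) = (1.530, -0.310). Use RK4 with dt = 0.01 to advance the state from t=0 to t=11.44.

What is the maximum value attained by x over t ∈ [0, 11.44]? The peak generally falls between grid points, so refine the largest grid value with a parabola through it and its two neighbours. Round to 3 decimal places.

t=0.000: state=(1.530, -0.310)
step 1 (dt=0.01): k1=(-0.310, -0.845), k2=(-0.314, -0.836), k3=(-0.314, -0.836), k4=(-0.318, -0.828); state += dt/6·(k1+2k2+2k3+k4)
t=0.010: state=(1.527, -0.318)
t=0.020: state=(1.524, -0.327)
t=0.030: state=(1.520, -0.335)
continuing one RK4 step at a time; state shown every 50 steps (Δt=0.5):
t=0.500: state=(1.290, -0.629)
t=1.000: state=(0.884, -1.050)
t=1.500: state=(0.123, -2.202)
t=2.000: state=(-1.366, -2.966)
t=2.500: state=(-2.009, -0.061)
t=3.000: state=(-1.892, 0.379)
t=3.500: state=(-1.674, 0.489)
t=4.000: state=(-1.397, 0.636)
t=4.500: state=(-1.012, 0.951)
t=5.000: state=(-0.353, 1.851)
t=5.500: state=(1.019, 3.378)
t=6.000: state=(1.993, 0.390)
t=6.500: state=(1.937, -0.343)
t=7.000: state=(1.733, -0.463)
t=7.500: state=(1.472, -0.590)
t=8.000: state=(1.122, -0.844)
t=8.500: state=(0.561, -1.525)
t=9.000: state=(-0.604, -3.254)
t=9.500: state=(-1.909, -1.020)
t=10.000: state=(-1.976, 0.282)
t=10.500: state=(-1.788, 0.438)
t=11.000: state=(-1.543, 0.552)
t=11.440: state=(-1.266, 0.726)
largest grid value and its neighbours: x(6.130)=2.01683, x(6.140)=2.01684, x(6.150)=2.01666
parabola through these three points peaks at t≈6.136 with x≈2.01686

max x = 2.017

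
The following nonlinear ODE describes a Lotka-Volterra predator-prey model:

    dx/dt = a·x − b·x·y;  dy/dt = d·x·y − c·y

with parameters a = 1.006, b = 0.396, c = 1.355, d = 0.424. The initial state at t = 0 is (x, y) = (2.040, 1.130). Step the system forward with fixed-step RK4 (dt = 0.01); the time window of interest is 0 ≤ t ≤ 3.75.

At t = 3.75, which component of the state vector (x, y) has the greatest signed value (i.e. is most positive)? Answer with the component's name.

largest component: y

t=0.000: state=(2.040, 1.130)
step 1 (dt=0.01): k1=(1.139, -0.554), k2=(1.145, -0.550), k3=(1.145, -0.550), k4=(1.150, -0.546); state += dt/6·(k1+2k2+2k3+k4)
t=0.010: state=(2.051, 1.125)
t=0.020: state=(2.063, 1.119)
t=0.030: state=(2.075, 1.114)
continuing one RK4 step at a time; state shown every 20 steps (Δt=0.2):
t=0.200: state=(2.290, 1.035)
t=0.400: state=(2.587, 0.970)
t=0.600: state=(2.934, 0.935)
t=0.800: state=(3.334, 0.930)
t=1.000: state=(3.784, 0.958)
t=1.200: state=(4.278, 1.029)
t=1.400: state=(4.801, 1.153)
t=1.600: state=(5.320, 1.350)
t=1.800: state=(5.782, 1.650)
t=2.000: state=(6.104, 2.085)
t=2.200: state=(6.187, 2.684)
t=2.400: state=(5.943, 3.431)
t=2.600: state=(5.364, 4.236)
t=2.800: state=(4.558, 4.924)
t=3.000: state=(3.705, 5.329)
t=3.200: state=(2.958, 5.385)
t=3.400: state=(2.380, 5.143)
t=3.600: state=(1.968, 4.711)
t=3.750: state=(1.750, 4.326)
compare at T: x=1.750, y=4.326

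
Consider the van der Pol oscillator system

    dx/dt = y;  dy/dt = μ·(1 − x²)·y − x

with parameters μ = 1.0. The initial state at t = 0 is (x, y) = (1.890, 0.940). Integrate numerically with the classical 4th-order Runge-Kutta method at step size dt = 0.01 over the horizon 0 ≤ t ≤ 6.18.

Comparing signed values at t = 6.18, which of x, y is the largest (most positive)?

largest component: y

t=0.000: state=(1.890, 0.940)
step 1 (dt=0.01): k1=(0.940, -4.308), k2=(0.918, -4.273), k3=(0.919, -4.273), k4=(0.897, -4.238); state += dt/6·(k1+2k2+2k3+k4)
t=0.010: state=(1.899, 0.897)
t=0.020: state=(1.908, 0.855)
t=0.030: state=(1.916, 0.814)
continuing one RK4 step at a time; state shown every 20 steps (Δt=0.2):
t=0.200: state=(2.002, 0.236)
t=0.400: state=(2.004, -0.173)
t=0.600: state=(1.945, -0.397)
t=0.800: state=(1.851, -0.533)
t=1.000: state=(1.734, -0.633)
t=1.200: state=(1.599, -0.725)
t=1.400: state=(1.444, -0.826)
t=1.600: state=(1.267, -0.949)
t=1.800: state=(1.062, -1.108)
t=2.000: state=(0.820, -1.324)
t=2.200: state=(0.527, -1.617)
t=2.400: state=(0.167, -2.001)
t=2.600: state=(-0.276, -2.426)
t=2.800: state=(-0.792, -2.677)
t=3.000: state=(-1.311, -2.400)
t=3.200: state=(-1.714, -1.570)
t=3.400: state=(-1.936, -0.684)
t=3.600: state=(-2.007, -0.082)
t=3.800: state=(-1.986, 0.256)
t=4.000: state=(-1.914, 0.446)
t=4.200: state=(-1.813, 0.567)
t=4.400: state=(-1.689, 0.663)
t=4.600: state=(-1.548, 0.757)
t=4.800: state=(-1.386, 0.864)
t=5.000: state=(-1.200, 0.998)
t=5.200: state=(-0.984, 1.174)
t=5.400: state=(-0.726, 1.414)
t=5.600: state=(-0.413, 1.738)
t=5.800: state=(-0.025, 2.147)
t=6.000: state=(0.446, 2.548)
t=6.180: state=(0.921, 2.670)
compare at T: x=0.921, y=2.670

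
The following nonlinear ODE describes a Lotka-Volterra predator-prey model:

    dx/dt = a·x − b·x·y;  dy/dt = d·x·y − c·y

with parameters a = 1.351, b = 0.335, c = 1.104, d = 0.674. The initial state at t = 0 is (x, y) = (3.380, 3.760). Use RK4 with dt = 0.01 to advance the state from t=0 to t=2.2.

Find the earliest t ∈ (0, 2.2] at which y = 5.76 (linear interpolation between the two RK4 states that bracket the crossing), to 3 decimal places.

t = 0.379

t=0.000: state=(3.380, 3.760)
step 1 (dt=0.01): k1=(0.309, 4.415), k2=(0.284, 4.445), k3=(0.284, 4.444), k4=(0.259, 4.474); state += dt/6·(k1+2k2+2k3+k4)
t=0.010: state=(3.383, 3.804)
t=0.020: state=(3.385, 3.849)
t=0.030: state=(3.387, 3.895)
continuing one RK4 step at a time; state shown every 10 steps (Δt=0.1):
t=0.100: state=(3.385, 4.230)
t=0.200: state=(3.334, 4.752)
t=0.300: state=(3.224, 5.310)
t=0.370: state=(3.115, 5.708)
next step: t=0.380: state=(3.097, 5.765) — y has crossed 5.76
linear interpolation between t=0.370 (5.70821) and t=0.380 (5.76496) → t≈0.379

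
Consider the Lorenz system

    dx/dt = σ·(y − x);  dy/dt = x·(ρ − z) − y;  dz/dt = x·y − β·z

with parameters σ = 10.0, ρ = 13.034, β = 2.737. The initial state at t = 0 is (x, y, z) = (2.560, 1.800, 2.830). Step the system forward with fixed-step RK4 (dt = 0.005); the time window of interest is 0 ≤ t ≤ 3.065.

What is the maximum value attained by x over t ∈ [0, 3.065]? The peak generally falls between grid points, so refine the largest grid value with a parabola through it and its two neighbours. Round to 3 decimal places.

t=0.000: state=(2.560, 1.800, 2.830)
step 1 (dt=0.005): k1=(-7.600, 24.322, -3.138), k2=(-6.802, 24.087, -2.996), k3=(-6.828, 24.108, -2.995), k4=(-6.053, 23.891, -2.854); state += dt/6·(k1+2k2+2k3+k4)
t=0.005: state=(2.526, 1.921, 2.815)
t=0.010: state=(2.499, 2.039, 2.801)
t=0.015: state=(2.480, 2.156, 2.789)
continuing one RK4 step at a time; state shown every 20 steps (Δt=0.1):
t=0.100: state=(2.936, 4.158, 2.845)
t=0.200: state=(4.787, 7.232, 4.095)
t=0.300: state=(7.646, 10.681, 8.149)
t=0.400: state=(9.906, 10.767, 15.046)
t=0.500: state=(8.730, 5.784, 18.520)
t=0.600: state=(5.315, 2.066, 16.337)
t=0.700: state=(2.857, 1.221, 12.941)
t=0.800: state=(1.873, 1.426, 10.094)
t=0.900: state=(1.779, 1.979, 7.938)
t=1.000: state=(2.220, 2.899, 6.458)
t=1.100: state=(3.164, 4.397, 5.768)
t=1.200: state=(4.726, 6.619, 6.302)
t=1.300: state=(6.843, 9.041, 8.859)
t=1.400: state=(8.602, 9.585, 13.347)
t=1.500: state=(8.341, 6.853, 16.501)
t=1.600: state=(6.199, 3.807, 15.875)
t=1.700: state=(4.157, 2.607, 13.435)
t=1.800: state=(3.146, 2.633, 11.009)
t=1.900: state=(3.025, 3.252, 9.144)
t=2.000: state=(3.544, 4.343, 8.033)
t=2.100: state=(4.604, 5.910, 7.941)
t=2.200: state=(6.078, 7.642, 9.258)
t=2.300: state=(7.465, 8.494, 11.975)
t=2.400: state=(7.811, 7.395, 14.598)
t=2.500: state=(6.759, 5.259, 15.156)
t=2.600: state=(5.235, 3.859, 13.848)
t=2.700: state=(4.199, 3.531, 11.999)
t=2.800: state=(3.886, 3.905, 10.406)
t=2.900: state=(4.187, 4.748, 9.425)
t=3.000: state=(4.961, 5.920, 9.305)
t=3.065: state=(5.634, 6.719, 9.792)
largest grid value and its neighbours: x(0.415)=9.99001, x(0.420)=9.99713, x(0.425)=9.99359
parabola through these three points peaks at t≈0.421 with x≈9.99728

max x = 9.997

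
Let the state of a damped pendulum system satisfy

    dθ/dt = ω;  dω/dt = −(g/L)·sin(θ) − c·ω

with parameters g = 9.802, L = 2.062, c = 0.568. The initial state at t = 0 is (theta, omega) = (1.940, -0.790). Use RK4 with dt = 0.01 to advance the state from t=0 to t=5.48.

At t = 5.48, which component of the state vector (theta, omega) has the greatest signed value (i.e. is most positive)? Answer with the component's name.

t=0.000: state=(1.940, -0.790)
step 1 (dt=0.01): k1=(-0.790, -3.985), k2=(-0.810, -3.980), k3=(-0.810, -3.980), k4=(-0.830, -3.976); state += dt/6·(k1+2k2+2k3+k4)
t=0.010: state=(1.932, -0.830)
t=0.020: state=(1.923, -0.870)
t=0.030: state=(1.915, -0.909)
continuing one RK4 step at a time; state shown every 20 steps (Δt=0.2):
t=0.200: state=(1.703, -1.571)
t=0.400: state=(1.315, -2.294)
t=0.600: state=(0.798, -2.823)
t=0.800: state=(0.213, -2.947)
t=1.000: state=(-0.346, -2.561)
t=1.200: state=(-0.786, -1.795)
t=1.400: state=(-1.054, -0.880)
t=1.600: state=(-1.139, 0.020)
t=1.800: state=(-1.053, 0.822)
t=2.000: state=(-0.821, 1.461)
t=2.200: state=(-0.485, 1.850)
t=2.400: state=(-0.103, 1.908)
t=2.600: state=(0.255, 1.628)
t=2.800: state=(0.531, 1.100)
t=3.000: state=(0.688, 0.459)
t=3.200: state=(0.715, -0.178)
t=3.400: state=(0.623, -0.722)
t=3.600: state=(0.438, -1.102)
t=3.800: state=(0.197, -1.263)
t=4.000: state=(-0.052, -1.189)
t=4.200: state=(-0.265, -0.914)
t=4.400: state=(-0.409, -0.512)
t=4.600: state=(-0.467, -0.069)
t=4.800: state=(-0.439, 0.337)
t=5.000: state=(-0.339, 0.645)
t=5.200: state=(-0.191, 0.812)
t=5.400: state=(-0.025, 0.820)
t=5.480: state=(0.039, 0.781)
compare at T: theta=0.039, omega=0.781

largest component: omega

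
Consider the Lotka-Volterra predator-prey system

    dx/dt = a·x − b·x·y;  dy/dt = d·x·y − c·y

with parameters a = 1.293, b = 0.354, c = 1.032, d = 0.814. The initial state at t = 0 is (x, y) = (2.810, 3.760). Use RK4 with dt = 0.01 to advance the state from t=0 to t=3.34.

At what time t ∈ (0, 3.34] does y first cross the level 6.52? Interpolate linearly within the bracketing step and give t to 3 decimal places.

t=0.000: state=(2.810, 3.760)
step 1 (dt=0.01): k1=(-0.107, 4.720), k2=(-0.130, 4.748), k3=(-0.130, 4.748), k4=(-0.154, 4.776); state += dt/6·(k1+2k2+2k3+k4)
t=0.010: state=(2.809, 3.807)
t=0.020: state=(2.807, 3.856)
t=0.030: state=(2.805, 3.904)
continuing one RK4 step at a time; state shown every 20 steps (Δt=0.2):
t=0.200: state=(2.691, 4.799)
t=0.400: state=(2.384, 5.914)
t=0.520: state=(2.138, 6.519)
next step: t=0.530: state=(2.116, 6.564) — y has crossed 6.52
linear interpolation between t=0.520 (6.51864) and t=0.530 (6.56437) → t≈0.520

t = 0.520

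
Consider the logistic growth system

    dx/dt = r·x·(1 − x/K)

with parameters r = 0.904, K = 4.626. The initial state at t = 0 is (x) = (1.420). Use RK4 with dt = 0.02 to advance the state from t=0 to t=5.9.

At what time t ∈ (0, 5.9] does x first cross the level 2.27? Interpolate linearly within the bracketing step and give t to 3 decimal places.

t=0.000: state=(1.420)
step 1 (dt=0.02): k1=(0.890), k2=(0.893), k3=(0.893), k4=(0.896); state += dt/6·(k1+2k2+2k3+k4)
t=0.020: state=(1.438)
t=0.040: state=(1.456)
t=0.060: state=(1.474)
continuing one RK4 step at a time; state shown every 10 steps (Δt=0.2):
t=0.200: state=(1.604)
t=0.400: state=(1.798)
t=0.600: state=(2.000)
t=0.800: state=(2.208)
t=0.840: state=(2.249)
next step: t=0.860: state=(2.270) — x has crossed 2.27
linear interpolation between t=0.840 (2.24940) and t=0.860 (2.27030) → t≈0.860

t = 0.860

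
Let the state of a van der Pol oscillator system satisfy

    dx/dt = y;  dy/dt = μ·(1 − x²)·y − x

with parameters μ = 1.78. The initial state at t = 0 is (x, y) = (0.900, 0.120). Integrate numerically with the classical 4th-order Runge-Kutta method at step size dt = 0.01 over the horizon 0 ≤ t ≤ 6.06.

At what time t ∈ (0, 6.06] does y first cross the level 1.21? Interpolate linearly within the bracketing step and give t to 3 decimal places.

t=0.000: state=(0.900, 0.120)
step 1 (dt=0.01): k1=(0.120, -0.859), k2=(0.116, -0.862), k3=(0.116, -0.862), k4=(0.111, -0.864); state += dt/6·(k1+2k2+2k3+k4)
t=0.010: state=(0.901, 0.111)
t=0.020: state=(0.902, 0.103)
t=0.030: state=(0.903, 0.094)
continuing one RK4 step at a time; state shown every 20 steps (Δt=0.2):
t=0.200: state=(0.906, -0.059)
t=0.400: state=(0.876, -0.249)
t=0.600: state=(0.806, -0.455)
t=0.800: state=(0.692, -0.694)
t=1.000: state=(0.523, -1.005)
t=1.200: state=(0.281, -1.446)
t=1.400: state=(-0.068, -2.078)
t=1.600: state=(-0.557, -2.785)
t=1.800: state=(-1.142, -2.876)
t=2.000: state=(-1.623, -1.798)
t=2.200: state=(-1.856, -0.607)
t=2.400: state=(-1.907, 0.004)
t=2.600: state=(-1.878, 0.250)
t=2.800: state=(-1.816, 0.355)
t=3.000: state=(-1.739, 0.413)
t=3.200: state=(-1.652, 0.461)
t=3.400: state=(-1.555, 0.510)
t=3.600: state=(-1.447, 0.570)
t=3.800: state=(-1.325, 0.648)
t=4.000: state=(-1.186, 0.756)
t=4.200: state=(-1.020, 0.913)
t=4.400: state=(-0.815, 1.153)
t=4.430: state=(-0.780, 1.200)
next step: t=4.440: state=(-0.768, 1.216) — y has crossed 1.21
linear interpolation between t=4.430 (1.20011) and t=4.440 (1.21648) → t≈4.436

t = 4.436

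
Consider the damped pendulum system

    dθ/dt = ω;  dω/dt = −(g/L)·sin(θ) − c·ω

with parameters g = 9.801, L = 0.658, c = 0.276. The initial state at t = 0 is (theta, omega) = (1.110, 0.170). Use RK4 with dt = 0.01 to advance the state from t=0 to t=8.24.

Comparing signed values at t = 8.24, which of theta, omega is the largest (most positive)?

t=0.000: state=(1.110, 0.170)
step 1 (dt=0.01): k1=(0.170, -13.388), k2=(0.103, -13.376), k3=(0.103, -13.373), k4=(0.036, -13.358); state += dt/6·(k1+2k2+2k3+k4)
t=0.010: state=(1.111, 0.036)
t=0.020: state=(1.111, -0.097)
t=0.030: state=(1.109, -0.230)
continuing one RK4 step at a time; state shown every 50 steps (Δt=0.5):
t=0.500: state=(-0.136, -3.761)
t=1.000: state=(-0.900, 1.347)
t=1.500: state=(0.527, 2.591)
t=2.000: state=(0.529, -2.456)
t=2.500: state=(-0.716, -1.000)
t=3.000: state=(-0.081, 2.719)
t=3.500: state=(0.661, -0.557)
t=4.000: state=(-0.300, -2.040)
t=4.500: state=(-0.405, 1.648)
t=5.000: state=(0.493, 0.807)
t=5.500: state=(0.061, -1.933)
t=6.000: state=(-0.463, 0.437)
t=6.500: state=(0.229, 1.411)
t=7.000: state=(0.264, -1.246)
t=7.500: state=(-0.361, -0.456)
t=8.000: state=(-0.005, 1.376)
t=8.240: state=(0.273, 0.780)
compare at T: theta=0.273, omega=0.780

largest component: omega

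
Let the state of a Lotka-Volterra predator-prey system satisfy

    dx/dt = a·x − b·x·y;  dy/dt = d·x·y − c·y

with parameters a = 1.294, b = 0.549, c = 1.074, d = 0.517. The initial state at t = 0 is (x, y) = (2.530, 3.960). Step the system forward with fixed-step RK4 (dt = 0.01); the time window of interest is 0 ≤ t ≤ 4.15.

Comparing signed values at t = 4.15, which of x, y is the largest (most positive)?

largest component: x

t=0.000: state=(2.530, 3.960)
step 1 (dt=0.01): k1=(-2.227, 0.927), k2=(-2.223, 0.905), k3=(-2.223, 0.905), k4=(-2.219, 0.883); state += dt/6·(k1+2k2+2k3+k4)
t=0.010: state=(2.508, 3.969)
t=0.020: state=(2.486, 3.978)
t=0.030: state=(2.464, 3.986)
continuing one RK4 step at a time; state shown every 20 steps (Δt=0.2):
t=0.200: state=(2.107, 4.058)
t=0.400: state=(1.752, 3.994)
t=0.600: state=(1.478, 3.805)
t=0.800: state=(1.278, 3.537)
t=1.000: state=(1.142, 3.232)
t=1.200: state=(1.055, 2.920)
t=1.400: state=(1.009, 2.620)
t=1.600: state=(0.995, 2.343)
t=1.800: state=(1.010, 2.097)
t=2.000: state=(1.052, 1.881)
t=2.200: state=(1.120, 1.698)
t=2.400: state=(1.215, 1.545)
t=2.600: state=(1.338, 1.422)
t=2.800: state=(1.491, 1.327)
t=3.000: state=(1.676, 1.261)
t=3.200: state=(1.894, 1.223)
t=3.400: state=(2.147, 1.215)
t=3.600: state=(2.431, 1.242)
t=3.800: state=(2.739, 1.309)
t=4.000: state=(3.055, 1.424)
t=4.150: state=(3.283, 1.550)
compare at T: x=3.283, y=1.550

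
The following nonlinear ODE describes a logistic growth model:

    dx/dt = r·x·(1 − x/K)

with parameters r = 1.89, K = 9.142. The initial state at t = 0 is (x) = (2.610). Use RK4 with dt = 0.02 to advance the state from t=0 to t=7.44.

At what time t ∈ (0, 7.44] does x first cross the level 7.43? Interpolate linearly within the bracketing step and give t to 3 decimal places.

t=0.000: state=(2.610)
step 1 (dt=0.02): k1=(3.525), k2=(3.553), k3=(3.553), k4=(3.581); state += dt/6·(k1+2k2+2k3+k4)
t=0.020: state=(2.681)
t=0.040: state=(2.753)
t=0.060: state=(2.827)
continuing one RK4 step at a time; state shown every 25 steps (Δt=0.5):
t=0.500: state=(4.634)
t=1.000: state=(6.634)
t=1.260: state=(7.425)
next step: t=1.280: state=(7.477) — x has crossed 7.43
linear interpolation between t=1.260 (7.42467) and t=1.280 (7.47677) → t≈1.262

t = 1.262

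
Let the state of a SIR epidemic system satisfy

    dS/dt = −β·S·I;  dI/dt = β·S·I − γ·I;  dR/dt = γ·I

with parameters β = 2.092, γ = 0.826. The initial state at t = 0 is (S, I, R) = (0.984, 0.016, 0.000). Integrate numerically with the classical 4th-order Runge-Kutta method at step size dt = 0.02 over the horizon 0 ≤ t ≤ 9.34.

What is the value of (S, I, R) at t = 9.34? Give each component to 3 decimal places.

(S, I, R) = (0.107, 0.016, 0.877)

t=0.000: state=(0.984, 0.016, 0.000)
step 1 (dt=0.02): k1=(-0.033, 0.020, 0.013), k2=(-0.033, 0.020, 0.013), k3=(-0.033, 0.020, 0.013), k4=(-0.034, 0.020, 0.014); state += dt/6·(k1+2k2+2k3+k4)
t=0.020: state=(0.983, 0.016, 0.000)
t=0.040: state=(0.983, 0.017, 0.001)
t=0.060: state=(0.982, 0.017, 0.001)
continuing one RK4 step at a time; state shown every 25 steps (Δt=0.5):
t=0.500: state=(0.962, 0.029, 0.009)
t=1.000: state=(0.922, 0.052, 0.026)
t=1.500: state=(0.858, 0.088, 0.054)
t=2.000: state=(0.764, 0.136, 0.100)
t=2.500: state=(0.645, 0.188, 0.167)
t=3.000: state=(0.518, 0.229, 0.254)
t=3.500: state=(0.403, 0.245, 0.352)
t=4.000: state=(0.313, 0.235, 0.452)
t=4.500: state=(0.248, 0.208, 0.544)
t=5.000: state=(0.203, 0.174, 0.623)
t=5.500: state=(0.172, 0.140, 0.688)
t=6.000: state=(0.151, 0.110, 0.739)
t=6.500: state=(0.137, 0.084, 0.779)
t=7.000: state=(0.127, 0.064, 0.809)
t=7.500: state=(0.120, 0.048, 0.832)
t=8.000: state=(0.114, 0.036, 0.850)
t=8.500: state=(0.111, 0.027, 0.862)
t=9.000: state=(0.108, 0.020, 0.872)
t=9.340: state=(0.107, 0.016, 0.877)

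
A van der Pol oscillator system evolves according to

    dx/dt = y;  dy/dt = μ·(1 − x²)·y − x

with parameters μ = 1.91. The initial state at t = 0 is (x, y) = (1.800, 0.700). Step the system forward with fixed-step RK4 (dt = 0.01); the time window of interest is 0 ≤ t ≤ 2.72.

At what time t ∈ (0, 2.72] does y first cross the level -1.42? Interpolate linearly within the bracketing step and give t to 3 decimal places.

t = 2.348

t=0.000: state=(1.800, 0.700)
step 1 (dt=0.01): k1=(0.700, -4.795), k2=(0.676, -4.712), k3=(0.676, -4.713), k4=(0.653, -4.630); state += dt/6·(k1+2k2+2k3+k4)
t=0.010: state=(1.807, 0.653)
t=0.020: state=(1.813, 0.607)
t=0.030: state=(1.819, 0.564)
continuing one RK4 step at a time; state shown every 10 steps (Δt=0.1):
t=0.100: state=(1.849, 0.301)
t=0.200: state=(1.865, 0.040)
t=0.300: state=(1.860, -0.124)
t=0.400: state=(1.842, -0.226)
t=0.500: state=(1.816, -0.292)
t=0.600: state=(1.784, -0.337)
t=0.700: state=(1.749, -0.370)
t=0.800: state=(1.710, -0.397)
t=0.900: state=(1.670, -0.421)
t=1.000: state=(1.626, -0.444)
t=1.100: state=(1.581, -0.468)
t=1.200: state=(1.533, -0.493)
t=1.300: state=(1.482, -0.520)
t=1.400: state=(1.429, -0.552)
t=1.500: state=(1.372, -0.587)
t=1.600: state=(1.311, -0.629)
t=1.700: state=(1.246, -0.678)
t=1.800: state=(1.175, -0.736)
t=1.900: state=(1.098, -0.807)
t=2.000: state=(1.013, -0.894)
t=2.100: state=(0.919, -1.002)
t=2.200: state=(0.812, -1.140)
t=2.300: state=(0.689, -1.317)
t=2.340: state=(0.635, -1.402)
next step: t=2.350: state=(0.621, -1.424) — y has crossed -1.42
linear interpolation between t=2.340 (-1.40179) and t=2.350 (-1.42441) → t≈2.348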